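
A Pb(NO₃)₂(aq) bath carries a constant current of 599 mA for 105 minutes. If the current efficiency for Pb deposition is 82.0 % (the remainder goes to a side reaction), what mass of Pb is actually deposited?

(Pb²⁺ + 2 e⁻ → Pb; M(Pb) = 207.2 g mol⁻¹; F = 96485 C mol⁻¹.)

3.32 g

Q = I·t = 0.5990 × 6300.0 = 3774 C.
n(e⁻) = 3774/96485 = 0.03911 mol; theoretically n(Pb) = 0.03911/2 = 0.01956 mol, m_theo = 4.052 g.
At 82.0 % efficiency, m_actual = 0.820 × 4.052 = 3.32 g.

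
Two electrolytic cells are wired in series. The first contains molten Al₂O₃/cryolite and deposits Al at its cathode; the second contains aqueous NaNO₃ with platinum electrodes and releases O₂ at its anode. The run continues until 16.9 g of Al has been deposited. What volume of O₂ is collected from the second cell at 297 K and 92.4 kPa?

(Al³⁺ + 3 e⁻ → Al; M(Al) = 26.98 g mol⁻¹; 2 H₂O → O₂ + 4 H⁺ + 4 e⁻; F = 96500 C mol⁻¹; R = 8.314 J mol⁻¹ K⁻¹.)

n(Al) = 16.9 / 26.98 = 0.6264 mol, so n(e⁻) = 3 × 0.6264 = 1.879 mol.
The cells are in series, so the same 1.879 mol of electrons passes through the second cell.
2 H₂O → O₂ + 4 H⁺ + 4 e⁻ — 4 mol e⁻ per mol O₂, so n(O₂) = 1.879/4 = 0.4698 mol.
V = nRT/P = (0.4698 × 8.314 × 297) / (92.4 × 10³) = 0.0126 m³ = 12.6 L.

12.6 L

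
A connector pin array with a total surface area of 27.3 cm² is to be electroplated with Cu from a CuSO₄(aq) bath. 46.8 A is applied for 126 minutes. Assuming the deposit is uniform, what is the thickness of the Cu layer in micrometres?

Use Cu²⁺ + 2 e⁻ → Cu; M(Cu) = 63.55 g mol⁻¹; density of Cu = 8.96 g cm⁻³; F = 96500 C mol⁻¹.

4760 μm

Q = I·t = 46.80 × 7560.0 = 353800 C; n(e⁻) = 3.666 mol.
n(Cu) = n(e⁻)/2 = 1.833 mol, so m = 1.833 × 63.55 = 116.5 g.
Volume = m/ρ = 116.5 / 8.96 = 13.00 cm³.
Thickness = V/A = 13.00 / 27.3 = 0.476 cm = 4760 μm.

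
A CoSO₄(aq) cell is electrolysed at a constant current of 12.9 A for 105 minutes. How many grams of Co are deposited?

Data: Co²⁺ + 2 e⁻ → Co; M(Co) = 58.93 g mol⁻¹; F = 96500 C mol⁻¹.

Q = I·t = 12.90 A × 6300.0 s = 81270 C.
n(e⁻) = Q/F = 81270 / 96500 = 0.8422 mol.
Co²⁺ + 2 e⁻ → Co, so n(Co) = n(e⁻)/2 = 0.4211 mol.
m = n·M = 0.4211 × 58.93 = 24.8 g.

24.8 g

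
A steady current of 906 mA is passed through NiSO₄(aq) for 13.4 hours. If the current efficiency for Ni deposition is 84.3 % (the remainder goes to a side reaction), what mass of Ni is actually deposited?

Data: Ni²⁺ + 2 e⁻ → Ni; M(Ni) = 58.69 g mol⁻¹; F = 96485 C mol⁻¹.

11.2 g

Q = I·t = 0.9060 × 48240 = 43710 C.
n(e⁻) = 43710/96485 = 0.4530 mol; theoretically n(Ni) = 0.4530/2 = 0.2265 mol, m_theo = 13.29 g.
At 84.3 % efficiency, m_actual = 0.843 × 13.29 = 11.2 g.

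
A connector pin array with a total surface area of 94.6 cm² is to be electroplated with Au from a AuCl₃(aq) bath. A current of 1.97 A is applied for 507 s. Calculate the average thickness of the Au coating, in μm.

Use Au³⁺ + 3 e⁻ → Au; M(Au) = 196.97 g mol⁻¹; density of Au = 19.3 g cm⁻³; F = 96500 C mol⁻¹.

3.72 μm

Q = I·t = 1.970 × 507.00 = 998.8 C; n(e⁻) = 0.01035 mol.
n(Au) = n(e⁻)/3 = 0.003450 mol, so m = 0.003450 × 196.97 = 0.6796 g.
Volume = m/ρ = 0.6796 / 19.3 = 0.03521 cm³.
Thickness = V/A = 0.03521 / 94.6 = 3.72 × 10⁻⁴ cm = 3.72 μm.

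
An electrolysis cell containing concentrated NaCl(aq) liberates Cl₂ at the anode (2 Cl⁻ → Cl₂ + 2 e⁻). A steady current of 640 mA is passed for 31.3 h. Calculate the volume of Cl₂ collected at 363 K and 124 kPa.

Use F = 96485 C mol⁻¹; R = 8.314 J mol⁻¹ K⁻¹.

Q = I·t = 0.6400 A × 112680 s = 72120 C.
n(e⁻) = Q/F = 72120 / 96485 = 0.7474 mol.
2 electrons are transferred per Cl₂ molecule, so n(Cl₂) = 0.7474 / 2 = 0.3737 mol.
V = nRT/P = (0.3737 × 8.314 × 363) / (124 × 10³ Pa) = 0.00910 m³ = 9.10 L.

9.10 L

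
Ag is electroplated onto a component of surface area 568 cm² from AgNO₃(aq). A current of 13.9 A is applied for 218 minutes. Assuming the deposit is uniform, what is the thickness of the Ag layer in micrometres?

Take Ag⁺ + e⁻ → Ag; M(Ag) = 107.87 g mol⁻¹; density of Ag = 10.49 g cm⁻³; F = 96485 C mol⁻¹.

341 μm

Q = I·t = 13.90 × 13080 = 181800 C; n(e⁻) = 1.884 mol.
n(Ag) = n(e⁻)/1 = 1.884 mol, so m = 1.884 × 107.87 = 203.3 g.
Volume = m/ρ = 203.3 / 10.49 = 19.38 cm³.
Thickness = V/A = 19.38 / 568 = 0.0341 cm = 341 μm.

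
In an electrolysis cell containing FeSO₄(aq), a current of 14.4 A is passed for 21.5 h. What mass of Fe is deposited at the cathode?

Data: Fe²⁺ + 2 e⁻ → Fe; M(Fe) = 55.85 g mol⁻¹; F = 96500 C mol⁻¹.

Q = I·t = 14.40 A × 77400 s = 1115000 C.
n(e⁻) = Q/F = 1115000 / 96500 = 11.55 mol.
Fe²⁺ + 2 e⁻ → Fe, so n(Fe) = n(e⁻)/2 = 5.775 mol.
m = n·M = 5.775 × 55.85 = 323 g.

323 g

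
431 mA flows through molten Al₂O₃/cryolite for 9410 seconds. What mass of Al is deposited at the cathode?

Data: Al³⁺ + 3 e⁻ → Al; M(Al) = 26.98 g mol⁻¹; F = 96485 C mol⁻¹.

0.378 g

Q = I·t = 0.4310 A × 9410.0 s = 4056 C.
n(e⁻) = Q/F = 4056 / 96485 = 0.04203 mol.
Al³⁺ + 3 e⁻ → Al, so n(Al) = n(e⁻)/3 = 0.01401 mol.
m = n·M = 0.01401 × 26.98 = 0.378 g.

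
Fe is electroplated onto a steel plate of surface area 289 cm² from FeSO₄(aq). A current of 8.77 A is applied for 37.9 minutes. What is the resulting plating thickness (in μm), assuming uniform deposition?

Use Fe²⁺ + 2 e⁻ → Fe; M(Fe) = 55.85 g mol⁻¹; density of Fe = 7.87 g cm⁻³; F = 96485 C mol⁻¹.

Q = I·t = 8.770 × 2274.0 = 19940 C; n(e⁻) = 0.2067 mol.
n(Fe) = n(e⁻)/2 = 0.1033 mol, so m = 0.1033 × 55.85 = 5.772 g.
Volume = m/ρ = 5.772 / 7.87 = 0.7334 cm³.
Thickness = V/A = 0.7334 / 289 = 0.00254 cm = 25.4 μm.

25.4 μm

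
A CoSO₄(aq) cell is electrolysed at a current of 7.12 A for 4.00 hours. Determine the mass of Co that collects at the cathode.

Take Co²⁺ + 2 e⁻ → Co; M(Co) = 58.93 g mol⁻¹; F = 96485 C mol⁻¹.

Q = I·t = 7.120 A × 14400 s = 102500 C.
n(e⁻) = Q/F = 102500 / 96485 = 1.063 mol.
Co²⁺ + 2 e⁻ → Co, so n(Co) = n(e⁻)/2 = 0.5313 mol.
m = n·M = 0.5313 × 58.93 = 31.3 g.

31.3 g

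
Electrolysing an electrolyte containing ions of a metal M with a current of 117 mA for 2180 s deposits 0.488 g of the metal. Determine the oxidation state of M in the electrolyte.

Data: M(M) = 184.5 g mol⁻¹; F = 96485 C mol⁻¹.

+1

Q = I·t = 0.1170 A × 2180.0 s = 255.1 C, so n(e⁻) = 255.1/96485 = 0.002644 mol.
n(M) deposited = 0.488 / 184.5 = 0.002645 mol.
Electrons per atom = n(e⁻)/n(M) = 0.002644 / 0.002645 = 0.999 ≈ 1, so the ion is M⁺.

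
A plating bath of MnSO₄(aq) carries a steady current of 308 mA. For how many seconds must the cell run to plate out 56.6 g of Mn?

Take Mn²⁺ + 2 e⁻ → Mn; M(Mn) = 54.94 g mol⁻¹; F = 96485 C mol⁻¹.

6.45 × 10⁵ s

n(Mn) = m/M = 56.6 / 54.94 = 1.030 mol.
Each Mn atom requires 2 electrons, so n(e⁻) = 2 × 1.030 = 2.060 mol.
Q = n(e⁻)·F = 2.060 × 96485 = 198800 C.
t = Q/I = 198800 / 0.3080 A = 645500 s.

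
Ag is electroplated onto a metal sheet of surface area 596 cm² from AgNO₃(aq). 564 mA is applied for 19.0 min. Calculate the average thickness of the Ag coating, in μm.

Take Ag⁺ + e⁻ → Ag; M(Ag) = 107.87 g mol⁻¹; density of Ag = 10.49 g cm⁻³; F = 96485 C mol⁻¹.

Q = I·t = 0.5640 × 1140.0 = 643.0 C; n(e⁻) = 0.006664 mol.
n(Ag) = n(e⁻)/1 = 0.006664 mol, so m = 0.006664 × 107.87 = 0.7188 g.
Volume = m/ρ = 0.7188 / 10.49 = 0.06853 cm³.
Thickness = V/A = 0.06853 / 596 = 1.15 × 10⁻⁴ cm = 1.15 μm.

1.15 μm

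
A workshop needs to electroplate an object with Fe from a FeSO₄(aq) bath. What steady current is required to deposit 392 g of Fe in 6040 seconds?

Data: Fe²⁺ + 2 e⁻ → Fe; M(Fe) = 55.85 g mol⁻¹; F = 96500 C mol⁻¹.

224 A

n(Fe) = 392 / 55.85 = 7.019 mol.
n(e⁻) = 2 × 7.019 = 14.04 mol.
Q = n(e⁻)·F = 14.04 × 96500 = 1355000 C.
I = Q/t = 1355000 / 6040.0 s = 224 A.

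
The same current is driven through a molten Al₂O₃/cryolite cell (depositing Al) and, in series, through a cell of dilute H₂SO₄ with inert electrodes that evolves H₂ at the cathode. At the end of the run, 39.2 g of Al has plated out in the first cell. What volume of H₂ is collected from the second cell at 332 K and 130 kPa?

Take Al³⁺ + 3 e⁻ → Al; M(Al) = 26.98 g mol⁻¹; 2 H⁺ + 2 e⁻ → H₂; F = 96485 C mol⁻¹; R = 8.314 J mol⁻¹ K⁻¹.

46.3 L

n(Al) = 39.2 / 26.98 = 1.453 mol, so n(e⁻) = 3 × 1.453 = 4.359 mol.
The cells are in series, so the same 4.359 mol of electrons passes through the second cell.
2 H⁺ + 2 e⁻ → H₂ — 2 mol e⁻ per mol H₂, so n(H₂) = 4.359/2 = 2.179 mol.
V = nRT/P = (2.179 × 8.314 × 332) / (130 × 10³) = 0.0463 m³ = 46.3 L.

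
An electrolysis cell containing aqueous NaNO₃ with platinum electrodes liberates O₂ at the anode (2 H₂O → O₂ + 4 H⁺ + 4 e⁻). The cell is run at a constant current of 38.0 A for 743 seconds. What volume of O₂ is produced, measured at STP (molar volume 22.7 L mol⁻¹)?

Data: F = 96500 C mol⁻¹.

Q = I·t = 38.00 A × 743.00 s = 28230 C.
n(e⁻) = Q/F = 28230 / 96500 = 0.2926 mol.
4 electrons are transferred per O₂ molecule, so n(O₂) = 0.2926 / 4 = 0.07315 mol.
V = n × V_m = 0.07315 × 22.7 = 1.66 L.

1.66 L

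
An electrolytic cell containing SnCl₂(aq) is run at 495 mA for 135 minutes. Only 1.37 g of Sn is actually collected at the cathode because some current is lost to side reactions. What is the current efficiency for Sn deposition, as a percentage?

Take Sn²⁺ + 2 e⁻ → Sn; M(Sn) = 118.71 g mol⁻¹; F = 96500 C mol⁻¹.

Q = I·t = 0.4950 × 8100.0 = 4010 C; n(e⁻) = 4010/96500 = 0.04155 mol.
Theoretical n(Sn) = n(e⁻)/2 = 0.02077 mol, i.e. m_theo = 0.02077 × 118.71 = 2.466 g.
Efficiency = m_actual / m_theo = 1.37 / 2.466 = 55.6 %.

55.6 %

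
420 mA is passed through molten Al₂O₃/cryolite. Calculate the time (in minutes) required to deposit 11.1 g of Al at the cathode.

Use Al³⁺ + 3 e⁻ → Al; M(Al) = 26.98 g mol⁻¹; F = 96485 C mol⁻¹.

n(Al) = m/M = 11.1 / 26.98 = 0.4114 mol.
Each Al atom requires 3 electrons, so n(e⁻) = 3 × 0.4114 = 1.234 mol.
Q = n(e⁻)·F = 1.234 × 96485 = 119100 C.
t = Q/I = 119100 / 0.4200 A = 283500 s = 4730 min.

4730 min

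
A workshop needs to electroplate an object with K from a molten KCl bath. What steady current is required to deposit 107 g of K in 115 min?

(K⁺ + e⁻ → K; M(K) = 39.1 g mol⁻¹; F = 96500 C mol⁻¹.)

n(K) = 107 / 39.1 = 2.737 mol.
n(e⁻) = 1 × 2.737 = 2.737 mol.
Q = n(e⁻)·F = 2.737 × 96500 = 264100 C.
I = Q/t = 264100 / 6900.0 s = 38.3 A.

38.3 A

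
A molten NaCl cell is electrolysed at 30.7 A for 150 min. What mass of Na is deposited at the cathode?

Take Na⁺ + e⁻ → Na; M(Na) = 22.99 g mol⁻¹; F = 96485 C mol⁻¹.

65.8 g

Q = I·t = 30.70 A × 9000.0 s = 276300 C.
n(e⁻) = Q/F = 276300 / 96485 = 2.864 mol.
Na⁺ + e⁻ → Na, so n(Na) = n(e⁻)/1 = 2.864 mol.
m = n·M = 2.864 × 22.99 = 65.8 g.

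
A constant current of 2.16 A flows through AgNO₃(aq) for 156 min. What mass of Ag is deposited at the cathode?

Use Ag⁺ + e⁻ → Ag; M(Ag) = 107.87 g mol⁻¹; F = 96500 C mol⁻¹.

22.6 g

Q = I·t = 2.160 A × 9360.0 s = 20220 C.
n(e⁻) = Q/F = 20220 / 96500 = 0.2095 mol.
Ag⁺ + e⁻ → Ag, so n(Ag) = n(e⁻)/1 = 0.2095 mol.
m = n·M = 0.2095 × 107.87 = 22.6 g.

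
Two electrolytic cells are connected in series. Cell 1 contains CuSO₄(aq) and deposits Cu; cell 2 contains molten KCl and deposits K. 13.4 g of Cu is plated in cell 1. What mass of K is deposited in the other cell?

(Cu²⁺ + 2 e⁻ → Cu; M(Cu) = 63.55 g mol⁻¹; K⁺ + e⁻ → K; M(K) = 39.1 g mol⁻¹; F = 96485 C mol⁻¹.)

n(Cu) = 13.4 / 63.55 = 0.2109 mol.
Since Cu²⁺ + 2 e⁻ → Cu, n(e⁻) passed = 2 × 0.2109 = 0.4217 mol.
Cells in series carry the same charge, so the same 0.4217 mol of electrons passes through cell 2.
K⁺ + e⁻ → K, so n(K) = 0.4217 / 1 = 0.4217 mol.
m(K) = 0.4217 × 39.1 = 16.5 g.

16.5 g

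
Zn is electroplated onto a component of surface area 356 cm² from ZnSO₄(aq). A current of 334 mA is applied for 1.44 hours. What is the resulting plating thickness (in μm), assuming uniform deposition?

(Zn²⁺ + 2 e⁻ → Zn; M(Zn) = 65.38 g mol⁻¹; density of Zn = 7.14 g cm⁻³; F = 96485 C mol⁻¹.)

Q = I·t = 0.3340 × 5184.0 = 1731 C; n(e⁻) = 0.01795 mol.
n(Zn) = n(e⁻)/2 = 0.008973 mol, so m = 0.008973 × 65.38 = 0.5866 g.
Volume = m/ρ = 0.5866 / 7.14 = 0.08216 cm³.
Thickness = V/A = 0.08216 / 356 = 2.31 × 10⁻⁴ cm = 2.31 μm.

2.31 μm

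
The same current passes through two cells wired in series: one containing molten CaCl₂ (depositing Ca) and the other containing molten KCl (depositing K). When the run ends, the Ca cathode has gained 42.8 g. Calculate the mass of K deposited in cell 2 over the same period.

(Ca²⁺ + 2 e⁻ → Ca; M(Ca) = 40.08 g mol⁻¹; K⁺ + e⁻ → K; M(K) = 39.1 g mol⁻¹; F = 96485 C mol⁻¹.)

83.5 g

n(Ca) = 42.8 / 40.08 = 1.068 mol.
Since Ca²⁺ + 2 e⁻ → Ca, n(e⁻) passed = 2 × 1.068 = 2.136 mol.
Cells in series carry the same charge, so the same 2.136 mol of electrons passes through cell 2.
K⁺ + e⁻ → K, so n(K) = 2.136 / 1 = 2.136 mol.
m(K) = 2.136 × 39.1 = 83.5 g.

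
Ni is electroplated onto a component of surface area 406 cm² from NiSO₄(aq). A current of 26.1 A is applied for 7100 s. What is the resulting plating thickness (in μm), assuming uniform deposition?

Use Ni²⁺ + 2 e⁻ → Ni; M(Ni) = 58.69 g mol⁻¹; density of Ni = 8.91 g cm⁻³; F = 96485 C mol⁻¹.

Q = I·t = 26.10 × 7100.0 = 185300 C; n(e⁻) = 1.921 mol.
n(Ni) = n(e⁻)/2 = 0.9603 mol, so m = 0.9603 × 58.69 = 56.36 g.
Volume = m/ρ = 56.36 / 8.91 = 6.326 cm³.
Thickness = V/A = 6.326 / 406 = 0.0156 cm = 156 μm.

156 μm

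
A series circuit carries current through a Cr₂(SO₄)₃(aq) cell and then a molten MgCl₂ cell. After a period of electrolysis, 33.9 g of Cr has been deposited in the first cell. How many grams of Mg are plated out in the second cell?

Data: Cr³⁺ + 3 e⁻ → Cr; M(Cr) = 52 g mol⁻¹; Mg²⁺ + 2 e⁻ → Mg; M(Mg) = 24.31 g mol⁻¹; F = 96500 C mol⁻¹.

n(Cr) = 33.9 / 52 = 0.6519 mol.
Since Cr³⁺ + 3 e⁻ → Cr, n(e⁻) passed = 3 × 0.6519 = 1.956 mol.
Cells in series carry the same charge, so the same 1.956 mol of electrons passes through cell 2.
Mg²⁺ + 2 e⁻ → Mg, so n(Mg) = 1.956 / 2 = 0.9779 mol.
m(Mg) = 0.9779 × 24.31 = 23.8 g.

23.8 g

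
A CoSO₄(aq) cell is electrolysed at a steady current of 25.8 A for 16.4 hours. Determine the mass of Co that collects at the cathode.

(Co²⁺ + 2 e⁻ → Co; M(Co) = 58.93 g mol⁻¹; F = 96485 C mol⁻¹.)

Q = I·t = 25.80 A × 59040 s = 1523000 C.
n(e⁻) = Q/F = 1523000 / 96485 = 15.79 mol.
Co²⁺ + 2 e⁻ → Co, so n(Co) = n(e⁻)/2 = 7.894 mol.
m = n·M = 7.894 × 58.93 = 465 g.

465 g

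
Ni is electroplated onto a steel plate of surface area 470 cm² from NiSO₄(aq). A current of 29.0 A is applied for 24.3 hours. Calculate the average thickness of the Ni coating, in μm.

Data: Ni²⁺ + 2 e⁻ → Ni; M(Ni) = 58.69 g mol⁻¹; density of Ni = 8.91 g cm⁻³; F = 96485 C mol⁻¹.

1840 μm

Q = I·t = 29.00 × 87480 = 2537000 C; n(e⁻) = 26.29 mol.
n(Ni) = n(e⁻)/2 = 13.15 mol, so m = 13.15 × 58.69 = 771.6 g.
Volume = m/ρ = 771.6 / 8.91 = 86.60 cm³.
Thickness = V/A = 86.60 / 470 = 0.184 cm = 1840 μm.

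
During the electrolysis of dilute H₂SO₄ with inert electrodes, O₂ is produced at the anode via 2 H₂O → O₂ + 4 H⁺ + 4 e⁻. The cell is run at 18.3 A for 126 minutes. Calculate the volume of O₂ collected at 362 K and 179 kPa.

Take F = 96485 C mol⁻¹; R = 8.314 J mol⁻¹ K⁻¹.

Q = I·t = 18.30 A × 7560.0 s = 138300 C.
n(e⁻) = Q/F = 138300 / 96485 = 1.434 mol.
4 electrons are transferred per O₂ molecule, so n(O₂) = 1.434 / 4 = 0.3585 mol.
V = nRT/P = (0.3585 × 8.314 × 362) / (179 × 10³ Pa) = 0.00603 m³ = 6.03 L.

6.03 L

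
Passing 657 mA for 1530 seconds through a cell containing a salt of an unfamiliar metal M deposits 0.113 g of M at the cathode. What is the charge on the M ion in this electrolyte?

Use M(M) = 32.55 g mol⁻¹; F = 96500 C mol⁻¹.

Q = I·t = 0.6570 A × 1530.0 s = 1005 C, so n(e⁻) = 1005/96500 = 0.01042 mol.
n(M) deposited = 0.113 / 32.55 = 0.003472 mol.
Electrons per atom = n(e⁻)/n(M) = 0.01042 / 0.003472 = 3.00 ≈ 3, so the ion is M³⁺.

+3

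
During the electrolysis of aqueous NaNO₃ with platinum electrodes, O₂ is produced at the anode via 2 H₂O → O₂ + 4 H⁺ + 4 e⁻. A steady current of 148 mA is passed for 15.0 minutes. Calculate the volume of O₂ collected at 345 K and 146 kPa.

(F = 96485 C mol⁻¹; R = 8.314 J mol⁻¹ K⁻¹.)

Q = I·t = 0.1480 A × 900.00 s = 133.2 C.
n(e⁻) = Q/F = 133.2 / 96485 = 0.001381 mol.
4 electrons are transferred per O₂ molecule, so n(O₂) = 0.001381 / 4 = 0.0003451 mol.
V = nRT/P = (0.0003451 × 8.314 × 345) / (146 × 10³ Pa) = 6.78 × 10⁻⁶ m³ = 0.00678 L.

0.00678 L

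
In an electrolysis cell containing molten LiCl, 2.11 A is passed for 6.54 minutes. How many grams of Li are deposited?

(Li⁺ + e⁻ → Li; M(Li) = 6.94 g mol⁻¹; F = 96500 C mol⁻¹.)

Q = I·t = 2.110 A × 392.40 s = 828.0 C.
n(e⁻) = Q/F = 828.0 / 96500 = 0.008580 mol.
Li⁺ + e⁻ → Li, so n(Li) = n(e⁻)/1 = 0.008580 mol.
m = n·M = 0.008580 × 6.94 = 0.0595 g.

0.0595 g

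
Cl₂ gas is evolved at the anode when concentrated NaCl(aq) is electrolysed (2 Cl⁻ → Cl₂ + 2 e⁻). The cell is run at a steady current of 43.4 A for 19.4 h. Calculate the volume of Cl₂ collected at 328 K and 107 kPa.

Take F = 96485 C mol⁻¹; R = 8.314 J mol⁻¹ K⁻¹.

Q = I·t = 43.40 A × 69840 s = 3031000 C.
n(e⁻) = Q/F = 3031000 / 96485 = 31.41 mol.
2 electrons are transferred per Cl₂ molecule, so n(Cl₂) = 31.41 / 2 = 15.71 mol.
V = nRT/P = (15.71 × 8.314 × 328) / (107 × 10³ Pa) = 0.400 m³ = 400 L.

400 L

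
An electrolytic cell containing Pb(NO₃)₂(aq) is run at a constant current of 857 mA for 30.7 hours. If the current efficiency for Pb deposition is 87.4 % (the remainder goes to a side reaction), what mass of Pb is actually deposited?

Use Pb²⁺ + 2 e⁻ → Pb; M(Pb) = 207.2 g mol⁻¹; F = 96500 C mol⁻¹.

88.9 g

Q = I·t = 0.8570 × 110520 = 94720 C.
n(e⁻) = 94720/96500 = 0.9815 mol; theoretically n(Pb) = 0.9815/2 = 0.4908 mol, m_theo = 101.7 g.
At 87.4 % efficiency, m_actual = 0.874 × 101.7 = 88.9 g.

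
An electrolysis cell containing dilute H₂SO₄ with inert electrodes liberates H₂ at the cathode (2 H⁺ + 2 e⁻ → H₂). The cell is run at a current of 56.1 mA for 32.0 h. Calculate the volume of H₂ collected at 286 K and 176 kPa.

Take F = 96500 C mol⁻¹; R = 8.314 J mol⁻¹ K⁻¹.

0.452 L

Q = I·t = 0.05610 A × 115200 s = 6463 C.
n(e⁻) = Q/F = 6463 / 96500 = 0.06697 mol.
2 electrons are transferred per H₂ molecule, so n(H₂) = 0.06697 / 2 = 0.03349 mol.
V = nRT/P = (0.03349 × 8.314 × 286) / (176 × 10³ Pa) = 4.52 × 10⁻⁴ m³ = 0.452 L.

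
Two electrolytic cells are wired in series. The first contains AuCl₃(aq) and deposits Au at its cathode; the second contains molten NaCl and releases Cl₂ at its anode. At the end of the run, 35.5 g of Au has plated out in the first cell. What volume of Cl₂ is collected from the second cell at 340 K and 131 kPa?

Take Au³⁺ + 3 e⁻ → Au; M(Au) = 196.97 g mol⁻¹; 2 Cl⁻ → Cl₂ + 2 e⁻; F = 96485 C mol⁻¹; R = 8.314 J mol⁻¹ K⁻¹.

5.83 L

n(Au) = 35.5 / 196.97 = 0.1802 mol, so n(e⁻) = 3 × 0.1802 = 0.5407 mol.
The cells are in series, so the same 0.5407 mol of electrons passes through the second cell.
2 Cl⁻ → Cl₂ + 2 e⁻ — 2 mol e⁻ per mol Cl₂, so n(Cl₂) = 0.5407/2 = 0.2703 mol.
V = nRT/P = (0.2703 × 8.314 × 340) / (131 × 10³) = 0.00583 m³ = 5.83 L.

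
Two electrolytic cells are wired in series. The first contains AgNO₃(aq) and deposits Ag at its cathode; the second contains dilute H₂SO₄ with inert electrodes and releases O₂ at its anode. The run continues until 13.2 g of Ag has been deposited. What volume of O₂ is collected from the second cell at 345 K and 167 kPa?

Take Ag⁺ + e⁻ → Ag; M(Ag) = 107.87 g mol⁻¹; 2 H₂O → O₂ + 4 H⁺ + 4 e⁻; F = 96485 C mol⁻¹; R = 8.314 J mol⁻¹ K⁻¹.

0.525 L

n(Ag) = 13.2 / 107.87 = 0.1224 mol, so n(e⁻) = 1 × 0.1224 = 0.1224 mol.
The cells are in series, so the same 0.1224 mol of electrons passes through the second cell.
2 H₂O → O₂ + 4 H⁺ + 4 e⁻ — 4 mol e⁻ per mol O₂, so n(O₂) = 0.1224/4 = 0.03059 mol.
V = nRT/P = (0.03059 × 8.314 × 345) / (167 × 10³) = 5.25 × 10⁻⁴ m³ = 0.525 L.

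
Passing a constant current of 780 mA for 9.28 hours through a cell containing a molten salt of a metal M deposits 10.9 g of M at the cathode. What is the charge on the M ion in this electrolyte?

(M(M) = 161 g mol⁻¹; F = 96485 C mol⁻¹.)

Q = I·t = 0.7800 A × 33408 s = 26060 C, so n(e⁻) = 26060/96485 = 0.2701 mol.
n(M) deposited = 10.9 / 161 = 0.06770 mol.
Electrons per atom = n(e⁻)/n(M) = 0.2701 / 0.06770 = 3.99 ≈ 4, so the ion is M⁴⁺.

+4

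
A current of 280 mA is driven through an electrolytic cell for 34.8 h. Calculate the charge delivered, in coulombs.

35100 C

Q = I·t = 0.2800 A × 125280 s = 35100 C.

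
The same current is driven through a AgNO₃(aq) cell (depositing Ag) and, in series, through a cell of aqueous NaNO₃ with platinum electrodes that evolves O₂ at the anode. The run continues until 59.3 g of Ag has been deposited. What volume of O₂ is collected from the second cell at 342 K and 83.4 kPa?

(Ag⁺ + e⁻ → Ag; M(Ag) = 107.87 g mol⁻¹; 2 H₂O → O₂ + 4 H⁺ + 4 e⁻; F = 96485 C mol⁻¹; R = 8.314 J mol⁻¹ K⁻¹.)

4.69 L

n(Ag) = 59.3 / 107.87 = 0.5497 mol, so n(e⁻) = 1 × 0.5497 = 0.5497 mol.
The cells are in series, so the same 0.5497 mol of electrons passes through the second cell.
2 H₂O → O₂ + 4 H⁺ + 4 e⁻ — 4 mol e⁻ per mol O₂, so n(O₂) = 0.5497/4 = 0.1374 mol.
V = nRT/P = (0.1374 × 8.314 × 342) / (83.4 × 10³) = 0.00469 m³ = 4.69 L.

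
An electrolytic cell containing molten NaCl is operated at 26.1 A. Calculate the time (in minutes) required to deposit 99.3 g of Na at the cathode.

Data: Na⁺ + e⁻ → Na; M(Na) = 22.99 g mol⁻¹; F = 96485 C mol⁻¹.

266 min

n(Na) = m/M = 99.3 / 22.99 = 4.319 mol.
Each Na atom requires 1 electron, so n(e⁻) = 1 × 4.319 = 4.319 mol.
Q = n(e⁻)·F = 4.319 × 96485 = 416700 C.
t = Q/I = 416700 / 26.10 A = 15970 s = 266 min.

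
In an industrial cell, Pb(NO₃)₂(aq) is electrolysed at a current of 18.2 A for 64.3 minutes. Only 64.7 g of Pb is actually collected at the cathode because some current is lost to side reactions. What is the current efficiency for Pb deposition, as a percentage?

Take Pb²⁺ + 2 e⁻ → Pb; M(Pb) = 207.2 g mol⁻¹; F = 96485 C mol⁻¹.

Q = I·t = 18.20 × 3858.0 = 70220 C; n(e⁻) = 70220/96485 = 0.7277 mol.
Theoretical n(Pb) = n(e⁻)/2 = 0.3639 mol, i.e. m_theo = 0.3639 × 207.2 = 75.39 g.
Efficiency = m_actual / m_theo = 64.7 / 75.39 = 85.8 %.

85.8 %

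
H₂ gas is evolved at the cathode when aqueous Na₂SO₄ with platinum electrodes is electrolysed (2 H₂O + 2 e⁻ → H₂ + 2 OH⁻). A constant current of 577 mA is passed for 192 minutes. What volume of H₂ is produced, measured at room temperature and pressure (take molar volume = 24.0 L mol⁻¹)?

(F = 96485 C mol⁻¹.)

0.827 L

Q = I·t = 0.5770 A × 11520 s = 6647 C.
n(e⁻) = Q/F = 6647 / 96485 = 0.06889 mol.
2 electrons are transferred per H₂ molecule, so n(H₂) = 0.06889 / 2 = 0.03445 mol.
V = n × V_m = 0.03445 × 24.0 = 0.827 L.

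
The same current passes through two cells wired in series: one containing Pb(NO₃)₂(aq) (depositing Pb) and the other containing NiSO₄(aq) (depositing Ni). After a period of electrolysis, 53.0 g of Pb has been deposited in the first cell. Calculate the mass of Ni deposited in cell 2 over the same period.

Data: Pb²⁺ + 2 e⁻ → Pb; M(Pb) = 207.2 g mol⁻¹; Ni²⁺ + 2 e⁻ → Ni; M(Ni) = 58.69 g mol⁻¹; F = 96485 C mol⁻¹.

n(Pb) = 53.0 / 207.2 = 0.2558 mol.
Since Pb²⁺ + 2 e⁻ → Pb, n(e⁻) passed = 2 × 0.2558 = 0.5116 mol.
Cells in series carry the same charge, so the same 0.5116 mol of electrons passes through cell 2.
Ni²⁺ + 2 e⁻ → Ni, so n(Ni) = 0.5116 / 2 = 0.2558 mol.
m(Ni) = 0.2558 × 58.69 = 15.0 g.

15.0 g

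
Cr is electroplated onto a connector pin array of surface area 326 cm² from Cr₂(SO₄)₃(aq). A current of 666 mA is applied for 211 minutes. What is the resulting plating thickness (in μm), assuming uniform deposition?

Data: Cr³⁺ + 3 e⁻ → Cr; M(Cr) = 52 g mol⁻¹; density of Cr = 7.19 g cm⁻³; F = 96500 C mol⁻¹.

6.46 μm

Q = I·t = 0.6660 × 12660 = 8432 C; n(e⁻) = 0.08737 mol.
n(Cr) = n(e⁻)/3 = 0.02912 mol, so m = 0.02912 × 52 = 1.514 g.
Volume = m/ρ = 1.514 / 7.19 = 0.2106 cm³.
Thickness = V/A = 0.2106 / 326 = 6.46 × 10⁻⁴ cm = 6.46 μm.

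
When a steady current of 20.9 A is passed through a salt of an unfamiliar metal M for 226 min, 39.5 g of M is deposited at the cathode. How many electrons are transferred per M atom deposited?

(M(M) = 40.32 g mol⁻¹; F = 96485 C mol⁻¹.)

3

Q = I·t = 20.90 A × 13560 s = 283400 C, so n(e⁻) = 283400/96485 = 2.937 mol.
n(M) deposited = 39.5 / 40.32 = 0.9797 mol.
Electrons per atom = n(e⁻)/n(M) = 2.937 / 0.9797 = 3.00 ≈ 3, so the ion is M³⁺.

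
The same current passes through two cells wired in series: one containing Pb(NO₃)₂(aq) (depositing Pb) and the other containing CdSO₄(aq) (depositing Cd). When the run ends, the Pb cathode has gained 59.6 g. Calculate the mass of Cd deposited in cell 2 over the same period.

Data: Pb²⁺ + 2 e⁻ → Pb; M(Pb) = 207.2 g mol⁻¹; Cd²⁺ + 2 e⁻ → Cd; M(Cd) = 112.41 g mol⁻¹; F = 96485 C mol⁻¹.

32.3 g

n(Pb) = 59.6 / 207.2 = 0.2876 mol.
Since Pb²⁺ + 2 e⁻ → Pb, n(e⁻) passed = 2 × 0.2876 = 0.5753 mol.
Cells in series carry the same charge, so the same 0.5753 mol of electrons passes through cell 2.
Cd²⁺ + 2 e⁻ → Cd, so n(Cd) = 0.5753 / 2 = 0.2876 mol.
m(Cd) = 0.2876 × 112.41 = 32.3 g.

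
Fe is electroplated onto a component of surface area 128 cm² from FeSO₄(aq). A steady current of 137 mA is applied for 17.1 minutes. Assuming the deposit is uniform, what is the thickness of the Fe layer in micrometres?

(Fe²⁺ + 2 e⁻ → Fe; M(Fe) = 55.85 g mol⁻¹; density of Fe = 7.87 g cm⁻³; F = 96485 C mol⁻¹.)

0.404 μm

Q = I·t = 0.1370 × 1026.0 = 140.6 C; n(e⁻) = 0.001457 mol.
n(Fe) = n(e⁻)/2 = 0.0007284 mol, so m = 0.0007284 × 55.85 = 0.04068 g.
Volume = m/ρ = 0.04068 / 7.87 = 0.005169 cm³.
Thickness = V/A = 0.005169 / 128 = 4.04 × 10⁻⁵ cm = 0.404 μm.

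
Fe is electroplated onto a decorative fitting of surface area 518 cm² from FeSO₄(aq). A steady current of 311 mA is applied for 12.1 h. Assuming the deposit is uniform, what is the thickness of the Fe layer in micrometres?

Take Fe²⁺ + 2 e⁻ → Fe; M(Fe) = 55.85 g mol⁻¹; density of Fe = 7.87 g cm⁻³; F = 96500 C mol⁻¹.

9.62 μm

Q = I·t = 0.3110 × 43560 = 13550 C; n(e⁻) = 0.1404 mol.
n(Fe) = n(e⁻)/2 = 0.07019 mol, so m = 0.07019 × 55.85 = 3.920 g.
Volume = m/ρ = 3.920 / 7.87 = 0.4981 cm³.
Thickness = V/A = 0.4981 / 518 = 9.62 × 10⁻⁴ cm = 9.62 μm.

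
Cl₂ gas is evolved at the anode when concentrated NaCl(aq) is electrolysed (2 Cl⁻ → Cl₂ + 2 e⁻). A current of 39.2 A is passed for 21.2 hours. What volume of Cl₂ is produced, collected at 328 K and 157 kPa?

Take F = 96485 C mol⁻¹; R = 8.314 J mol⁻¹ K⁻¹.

269 L

Q = I·t = 39.20 A × 76320 s = 2992000 C.
n(e⁻) = Q/F = 2992000 / 96485 = 31.01 mol.
2 electrons are transferred per Cl₂ molecule, so n(Cl₂) = 31.01 / 2 = 15.50 mol.
V = nRT/P = (15.50 × 8.314 × 328) / (157 × 10³ Pa) = 0.269 m³ = 269 L.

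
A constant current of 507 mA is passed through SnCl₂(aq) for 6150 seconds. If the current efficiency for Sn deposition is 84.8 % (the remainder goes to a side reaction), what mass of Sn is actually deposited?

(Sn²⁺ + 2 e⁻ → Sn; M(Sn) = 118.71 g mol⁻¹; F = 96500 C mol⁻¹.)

1.63 g

Q = I·t = 0.5070 × 6150.0 = 3118 C.
n(e⁻) = 3118/96500 = 0.03231 mol; theoretically n(Sn) = 0.03231/2 = 0.01616 mol, m_theo = 1.918 g.
At 84.8 % efficiency, m_actual = 0.848 × 1.918 = 1.63 g.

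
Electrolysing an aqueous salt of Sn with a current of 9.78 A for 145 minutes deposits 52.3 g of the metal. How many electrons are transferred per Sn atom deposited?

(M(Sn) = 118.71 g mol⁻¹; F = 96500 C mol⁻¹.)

Q = I·t = 9.780 A × 8700.0 s = 85090 C, so n(e⁻) = 85090/96500 = 0.8817 mol.
n(Sn) deposited = 52.3 / 118.71 = 0.4406 mol.
Electrons per atom = n(e⁻)/n(Sn) = 0.8817 / 0.4406 = 2.00 ≈ 2, so the ion is Sn²⁺.

2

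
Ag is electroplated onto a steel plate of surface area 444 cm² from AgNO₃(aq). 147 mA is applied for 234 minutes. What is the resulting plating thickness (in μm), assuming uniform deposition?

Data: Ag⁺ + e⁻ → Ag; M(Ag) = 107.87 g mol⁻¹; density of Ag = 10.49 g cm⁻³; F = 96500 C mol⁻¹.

Q = I·t = 0.1470 × 14040 = 2064 C; n(e⁻) = 0.02139 mol.
n(Ag) = n(e⁻)/1 = 0.02139 mol, so m = 0.02139 × 107.87 = 2.307 g.
Volume = m/ρ = 2.307 / 10.49 = 0.2199 cm³.
Thickness = V/A = 0.2199 / 444 = 4.95 × 10⁻⁴ cm = 4.95 μm.

4.95 μm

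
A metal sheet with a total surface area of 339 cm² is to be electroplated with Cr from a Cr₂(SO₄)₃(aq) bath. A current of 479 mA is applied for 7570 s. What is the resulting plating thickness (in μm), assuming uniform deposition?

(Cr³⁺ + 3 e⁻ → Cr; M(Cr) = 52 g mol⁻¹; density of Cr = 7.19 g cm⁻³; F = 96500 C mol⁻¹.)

2.67 μm

Q = I·t = 0.4790 × 7570.0 = 3626 C; n(e⁻) = 0.03758 mol.
n(Cr) = n(e⁻)/3 = 0.01253 mol, so m = 0.01253 × 52 = 0.6513 g.
Volume = m/ρ = 0.6513 / 7.19 = 0.09059 cm³.
Thickness = V/A = 0.09059 / 339 = 2.67 × 10⁻⁴ cm = 2.67 μm.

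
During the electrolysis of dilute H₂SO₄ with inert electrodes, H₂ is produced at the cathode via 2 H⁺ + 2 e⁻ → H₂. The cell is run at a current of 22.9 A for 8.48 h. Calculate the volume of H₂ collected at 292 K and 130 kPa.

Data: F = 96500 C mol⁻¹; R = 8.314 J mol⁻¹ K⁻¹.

67.6 L

Q = I·t = 22.90 A × 30528 s = 699100 C.
n(e⁻) = Q/F = 699100 / 96500 = 7.244 mol.
2 electrons are transferred per H₂ molecule, so n(H₂) = 7.244 / 2 = 3.622 mol.
V = nRT/P = (3.622 × 8.314 × 292) / (130 × 10³ Pa) = 0.0676 m³ = 67.6 L.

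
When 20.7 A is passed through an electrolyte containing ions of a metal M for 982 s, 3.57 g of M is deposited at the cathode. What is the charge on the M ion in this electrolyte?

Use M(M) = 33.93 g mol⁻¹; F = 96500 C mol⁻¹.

Q = I·t = 20.70 A × 982.00 s = 20330 C, so n(e⁻) = 20330/96500 = 0.2106 mol.
n(M) deposited = 3.57 / 33.93 = 0.1052 mol.
Electrons per atom = n(e⁻)/n(M) = 0.2106 / 0.1052 = 2.00 ≈ 2, so the ion is M²⁺.

+2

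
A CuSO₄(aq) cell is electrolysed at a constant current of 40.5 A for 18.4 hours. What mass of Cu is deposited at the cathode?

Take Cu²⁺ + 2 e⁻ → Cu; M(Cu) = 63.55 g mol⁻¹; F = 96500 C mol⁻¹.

883 g

Q = I·t = 40.50 A × 66240 s = 2683000 C.
n(e⁻) = Q/F = 2683000 / 96500 = 27.80 mol.
Cu²⁺ + 2 e⁻ → Cu, so n(Cu) = n(e⁻)/2 = 13.90 mol.
m = n·M = 13.90 × 63.55 = 883 g.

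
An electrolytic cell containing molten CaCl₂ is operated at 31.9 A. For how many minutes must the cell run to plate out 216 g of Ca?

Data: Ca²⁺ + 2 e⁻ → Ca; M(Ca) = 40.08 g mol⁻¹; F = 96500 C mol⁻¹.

n(Ca) = m/M = 216 / 40.08 = 5.389 mol.
Each Ca atom requires 2 electrons, so n(e⁻) = 2 × 5.389 = 10.78 mol.
Q = n(e⁻)·F = 10.78 × 96500 = 1040000 C.
t = Q/I = 1040000 / 31.90 A = 32610 s = 543 min.

543 min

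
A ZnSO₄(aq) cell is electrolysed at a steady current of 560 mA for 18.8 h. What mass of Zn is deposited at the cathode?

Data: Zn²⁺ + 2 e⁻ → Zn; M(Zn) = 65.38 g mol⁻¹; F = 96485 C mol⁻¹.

12.8 g

Q = I·t = 0.5600 A × 67680 s = 37900 C.
n(e⁻) = Q/F = 37900 / 96485 = 0.3928 mol.
Zn²⁺ + 2 e⁻ → Zn, so n(Zn) = n(e⁻)/2 = 0.1964 mol.
m = n·M = 0.1964 × 65.38 = 12.8 g.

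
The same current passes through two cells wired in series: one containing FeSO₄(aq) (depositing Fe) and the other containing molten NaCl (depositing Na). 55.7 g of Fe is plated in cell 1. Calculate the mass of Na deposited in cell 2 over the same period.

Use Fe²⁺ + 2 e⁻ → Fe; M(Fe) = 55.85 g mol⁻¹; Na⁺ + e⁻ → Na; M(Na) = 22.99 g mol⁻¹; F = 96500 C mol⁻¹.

45.9 g

n(Fe) = 55.7 / 55.85 = 0.9973 mol.
Since Fe²⁺ + 2 e⁻ → Fe, n(e⁻) passed = 2 × 0.9973 = 1.995 mol.
Cells in series carry the same charge, so the same 1.995 mol of electrons passes through cell 2.
Na⁺ + e⁻ → Na, so n(Na) = 1.995 / 1 = 1.995 mol.
m(Na) = 1.995 × 22.99 = 45.9 g.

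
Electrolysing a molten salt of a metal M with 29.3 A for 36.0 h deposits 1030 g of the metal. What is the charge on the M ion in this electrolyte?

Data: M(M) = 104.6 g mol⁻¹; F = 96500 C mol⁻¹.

Q = I·t = 29.30 A × 129600 s = 3797000 C, so n(e⁻) = 3797000/96500 = 39.35 mol.
n(M) deposited = 1030 / 104.6 = 9.847 mol.
Electrons per atom = n(e⁻)/n(M) = 39.35 / 9.847 = 4.00 ≈ 4, so the ion is M⁴⁺.

+4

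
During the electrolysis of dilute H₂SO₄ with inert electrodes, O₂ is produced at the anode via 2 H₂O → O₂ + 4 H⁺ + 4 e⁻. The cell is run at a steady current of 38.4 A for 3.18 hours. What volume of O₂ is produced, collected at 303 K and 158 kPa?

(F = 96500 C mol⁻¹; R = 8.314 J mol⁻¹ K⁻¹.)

18.2 L

Q = I·t = 38.40 A × 11448 s = 439600 C.
n(e⁻) = Q/F = 439600 / 96500 = 4.555 mol.
4 electrons are transferred per O₂ molecule, so n(O₂) = 4.555 / 4 = 1.139 mol.
V = nRT/P = (1.139 × 8.314 × 303) / (158 × 10³ Pa) = 0.0182 m³ = 18.2 L.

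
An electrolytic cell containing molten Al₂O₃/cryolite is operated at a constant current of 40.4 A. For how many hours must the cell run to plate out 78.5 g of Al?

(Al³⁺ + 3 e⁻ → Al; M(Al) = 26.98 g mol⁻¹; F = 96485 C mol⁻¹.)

n(Al) = m/M = 78.5 / 26.98 = 2.910 mol.
Each Al atom requires 3 electrons, so n(e⁻) = 3 × 2.910 = 8.729 mol.
Q = n(e⁻)·F = 8.729 × 96485 = 842200 C.
t = Q/I = 842200 / 40.40 A = 20850 s = 5.79 h.

5.79 h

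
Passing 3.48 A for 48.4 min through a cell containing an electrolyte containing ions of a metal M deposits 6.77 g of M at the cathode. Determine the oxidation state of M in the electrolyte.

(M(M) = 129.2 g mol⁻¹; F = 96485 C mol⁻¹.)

+2

Q = I·t = 3.480 A × 2904.0 s = 10110 C, so n(e⁻) = 10110/96485 = 0.1047 mol.
n(M) deposited = 6.77 / 129.2 = 0.05240 mol.
Electrons per atom = n(e⁻)/n(M) = 0.1047 / 0.05240 = 2.00 ≈ 2, so the ion is M²⁺.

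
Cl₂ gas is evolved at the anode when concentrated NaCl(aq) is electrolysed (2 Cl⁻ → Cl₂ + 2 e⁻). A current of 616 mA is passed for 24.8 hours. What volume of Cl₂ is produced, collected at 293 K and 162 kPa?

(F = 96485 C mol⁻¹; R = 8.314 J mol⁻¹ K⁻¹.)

4.29 L

Q = I·t = 0.6160 A × 89280 s = 55000 C.
n(e⁻) = Q/F = 55000 / 96485 = 0.5700 mol.
2 electrons are transferred per Cl₂ molecule, so n(Cl₂) = 0.5700 / 2 = 0.2850 mol.
V = nRT/P = (0.2850 × 8.314 × 293) / (162 × 10³ Pa) = 0.00429 m³ = 4.29 L.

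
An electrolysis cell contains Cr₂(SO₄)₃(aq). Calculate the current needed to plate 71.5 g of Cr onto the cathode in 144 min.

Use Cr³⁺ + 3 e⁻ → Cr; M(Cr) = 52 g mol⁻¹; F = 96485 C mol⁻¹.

n(Cr) = 71.5 / 52 = 1.375 mol.
n(e⁻) = 3 × 1.375 = 4.125 mol.
Q = n(e⁻)·F = 4.125 × 96485 = 398000 C.
I = Q/t = 398000 / 8640.0 s = 46.1 A.

46.1 A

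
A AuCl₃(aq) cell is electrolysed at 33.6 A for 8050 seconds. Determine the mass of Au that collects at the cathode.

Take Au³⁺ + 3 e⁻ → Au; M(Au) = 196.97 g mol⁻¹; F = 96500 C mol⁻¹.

184 g

Q = I·t = 33.60 A × 8050.0 s = 270500 C.
n(e⁻) = Q/F = 270500 / 96500 = 2.803 mol.
Au³⁺ + 3 e⁻ → Au, so n(Au) = n(e⁻)/3 = 0.9343 mol.
m = n·M = 0.9343 × 196.97 = 184 g.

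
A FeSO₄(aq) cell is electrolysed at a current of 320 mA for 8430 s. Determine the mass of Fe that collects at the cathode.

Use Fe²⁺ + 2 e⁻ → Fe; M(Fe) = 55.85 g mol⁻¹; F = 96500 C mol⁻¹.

0.781 g

Q = I·t = 0.3200 A × 8430.0 s = 2698 C.
n(e⁻) = Q/F = 2698 / 96500 = 0.02795 mol.
Fe²⁺ + 2 e⁻ → Fe, so n(Fe) = n(e⁻)/2 = 0.01398 mol.
m = n·M = 0.01398 × 55.85 = 0.781 g.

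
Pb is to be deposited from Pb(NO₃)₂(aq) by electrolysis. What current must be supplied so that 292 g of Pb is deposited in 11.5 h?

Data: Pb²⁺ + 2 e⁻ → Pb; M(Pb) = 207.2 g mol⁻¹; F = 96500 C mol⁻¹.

6.57 A

n(Pb) = 292 / 207.2 = 1.409 mol.
n(e⁻) = 2 × 1.409 = 2.819 mol.
Q = n(e⁻)·F = 2.819 × 96500 = 272000 C.
I = Q/t = 272000 / 41400 s = 6.57 A.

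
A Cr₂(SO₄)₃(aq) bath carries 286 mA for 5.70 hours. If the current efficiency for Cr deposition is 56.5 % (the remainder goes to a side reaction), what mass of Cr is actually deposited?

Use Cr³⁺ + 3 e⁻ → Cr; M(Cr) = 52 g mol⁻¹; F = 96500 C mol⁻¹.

0.596 g

Q = I·t = 0.2860 × 20520 = 5869 C.
n(e⁻) = 5869/96500 = 0.06082 mol; theoretically n(Cr) = 0.06082/3 = 0.02027 mol, m_theo = 1.054 g.
At 56.5 % efficiency, m_actual = 0.565 × 1.054 = 0.596 g.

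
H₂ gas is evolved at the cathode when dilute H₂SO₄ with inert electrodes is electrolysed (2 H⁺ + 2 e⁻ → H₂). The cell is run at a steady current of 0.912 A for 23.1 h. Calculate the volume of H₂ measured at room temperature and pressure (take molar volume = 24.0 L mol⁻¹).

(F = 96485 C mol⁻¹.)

Q = I·t = 0.9120 A × 83160 s = 75840 C.
n(e⁻) = Q/F = 75840 / 96485 = 0.7860 mol.
2 electrons are transferred per H₂ molecule, so n(H₂) = 0.7860 / 2 = 0.3930 mol.
V = n × V_m = 0.3930 × 24.0 = 9.43 L.

9.43 L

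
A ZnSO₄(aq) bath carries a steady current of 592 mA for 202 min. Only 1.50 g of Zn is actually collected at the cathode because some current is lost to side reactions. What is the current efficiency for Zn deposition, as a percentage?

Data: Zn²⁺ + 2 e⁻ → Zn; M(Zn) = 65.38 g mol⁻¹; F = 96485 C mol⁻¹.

61.7 %

Q = I·t = 0.5920 × 12120 = 7175 C; n(e⁻) = 7175/96485 = 0.07436 mol.
Theoretical n(Zn) = n(e⁻)/2 = 0.03718 mol, i.e. m_theo = 0.03718 × 65.38 = 2.431 g.
Efficiency = m_actual / m_theo = 1.50 / 2.431 = 61.7 %.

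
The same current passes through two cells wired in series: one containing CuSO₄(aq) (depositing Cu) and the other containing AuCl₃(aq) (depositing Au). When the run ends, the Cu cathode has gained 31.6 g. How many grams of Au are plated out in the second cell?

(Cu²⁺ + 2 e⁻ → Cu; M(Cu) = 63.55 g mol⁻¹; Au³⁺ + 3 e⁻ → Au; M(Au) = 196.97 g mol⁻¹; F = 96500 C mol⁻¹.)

65.3 g

n(Cu) = 31.6 / 63.55 = 0.4972 mol.
Since Cu²⁺ + 2 e⁻ → Cu, n(e⁻) passed = 2 × 0.4972 = 0.9945 mol.
Cells in series carry the same charge, so the same 0.9945 mol of electrons passes through cell 2.
Au³⁺ + 3 e⁻ → Au, so n(Au) = 0.9945 / 3 = 0.3315 mol.
m(Au) = 0.3315 × 196.97 = 65.3 g.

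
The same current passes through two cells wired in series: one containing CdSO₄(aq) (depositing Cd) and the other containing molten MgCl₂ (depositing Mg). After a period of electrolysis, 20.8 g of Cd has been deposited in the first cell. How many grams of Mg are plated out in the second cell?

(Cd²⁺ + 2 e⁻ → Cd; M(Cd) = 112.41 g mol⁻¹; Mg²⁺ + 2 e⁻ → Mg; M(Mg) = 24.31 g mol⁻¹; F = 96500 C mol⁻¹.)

n(Cd) = 20.8 / 112.41 = 0.1850 mol.
Since Cd²⁺ + 2 e⁻ → Cd, n(e⁻) passed = 2 × 0.1850 = 0.3701 mol.
Cells in series carry the same charge, so the same 0.3701 mol of electrons passes through cell 2.
Mg²⁺ + 2 e⁻ → Mg, so n(Mg) = 0.3701 / 2 = 0.1850 mol.
m(Mg) = 0.1850 × 24.31 = 4.50 g.

4.50 g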